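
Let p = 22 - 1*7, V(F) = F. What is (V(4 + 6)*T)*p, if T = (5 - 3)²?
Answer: 600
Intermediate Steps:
p = 15 (p = 22 - 7 = 15)
T = 4 (T = 2² = 4)
(V(4 + 6)*T)*p = ((4 + 6)*4)*15 = (10*4)*15 = 40*15 = 600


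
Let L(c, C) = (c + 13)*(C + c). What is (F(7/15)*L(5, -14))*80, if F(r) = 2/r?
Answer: -388800/7 ≈ -55543.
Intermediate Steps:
L(c, C) = (13 + c)*(C + c)
(F(7/15)*L(5, -14))*80 = ((2/((7/15)))*(5**2 + 13*(-14) + 13*5 - 14*5))*80 = ((2/((7*(1/15))))*(25 - 182 + 65 - 70))*80 = ((2/(7/15))*(-162))*80 = ((2*(15/7))*(-162))*80 = ((30/7)*(-162))*80 = -4860/7*80 = -388800/7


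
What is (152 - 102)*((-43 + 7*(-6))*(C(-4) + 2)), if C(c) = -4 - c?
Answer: -8500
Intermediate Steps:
(152 - 102)*((-43 + 7*(-6))*(C(-4) + 2)) = (152 - 102)*((-43 + 7*(-6))*((-4 - 1*(-4)) + 2)) = 50*((-43 - 42)*((-4 + 4) + 2)) = 50*(-85*(0 + 2)) = 50*(-85*2) = 50*(-170) = -8500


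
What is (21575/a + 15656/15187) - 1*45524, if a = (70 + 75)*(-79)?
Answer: -1583965179517/34793417 ≈ -45525.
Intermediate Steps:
a = -11455 (a = 145*(-79) = -11455)
(21575/a + 15656/15187) - 1*45524 = (21575/(-11455) + 15656/15187) - 1*45524 = (21575*(-1/11455) + 15656*(1/15187)) - 45524 = (-4315/2291 + 15656/15187) - 45524 = -29664009/34793417 - 45524 = -1583965179517/34793417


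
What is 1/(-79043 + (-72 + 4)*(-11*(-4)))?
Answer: -1/82035 ≈ -1.2190e-5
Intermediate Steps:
1/(-79043 + (-72 + 4)*(-11*(-4))) = 1/(-79043 - 68*44) = 1/(-79043 - 2992) = 1/(-82035) = -1/82035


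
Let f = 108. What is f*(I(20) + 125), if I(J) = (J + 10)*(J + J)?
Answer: 143100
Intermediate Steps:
I(J) = 2*J*(10 + J) (I(J) = (10 + J)*(2*J) = 2*J*(10 + J))
f*(I(20) + 125) = 108*(2*20*(10 + 20) + 125) = 108*(2*20*30 + 125) = 108*(1200 + 125) = 108*1325 = 143100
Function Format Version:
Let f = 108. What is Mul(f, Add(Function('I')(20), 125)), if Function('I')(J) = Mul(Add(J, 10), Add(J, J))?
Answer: 143100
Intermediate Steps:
Function('I')(J) = Mul(2, J, Add(10, J)) (Function('I')(J) = Mul(Add(10, J), Mul(2, J)) = Mul(2, J, Add(10, J)))
Mul(f, Add(Function('I')(20), 125)) = Mul(108, Add(Mul(2, 20, Add(10, 20)), 125)) = Mul(108, Add(Mul(2, 20, 30), 125)) = Mul(108, Add(1200, 125)) = Mul(108, 1325) = 143100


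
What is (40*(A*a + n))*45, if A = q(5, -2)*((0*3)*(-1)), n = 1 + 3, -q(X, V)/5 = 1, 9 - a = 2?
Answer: 7200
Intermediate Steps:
a = 7 (a = 9 - 1*2 = 9 - 2 = 7)
q(X, V) = -5 (q(X, V) = -5*1 = -5)
n = 4
A = 0 (A = -5*0*3*(-1) = -0*(-1) = -5*0 = 0)
(40*(A*a + n))*45 = (40*(0*7 + 4))*45 = (40*(0 + 4))*45 = (40*4)*45 = 160*45 = 7200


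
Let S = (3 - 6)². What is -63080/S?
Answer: -63080/9 ≈ -7008.9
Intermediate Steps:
S = 9 (S = (-3)² = 9)
-63080/S = -63080/9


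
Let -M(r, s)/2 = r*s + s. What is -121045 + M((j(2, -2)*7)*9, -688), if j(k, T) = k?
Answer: 53707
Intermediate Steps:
M(r, s) = -2*s - 2*r*s (M(r, s) = -2*(r*s + s) = -2*(s + r*s) = -2*s - 2*r*s)
-121045 + M((j(2, -2)*7)*9, -688) = -121045 - 2*(-688)*(1 + (2*7)*9) = -121045 - 2*(-688)*(1 + 14*9) = -121045 - 2*(-688)*(1 + 126) = -121045 - 2*(-688)*127 = -121045 + 174752 = 53707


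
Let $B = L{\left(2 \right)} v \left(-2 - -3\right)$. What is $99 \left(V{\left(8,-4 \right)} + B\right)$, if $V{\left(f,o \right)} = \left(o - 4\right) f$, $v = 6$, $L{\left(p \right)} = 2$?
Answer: $-5148$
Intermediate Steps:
$V{\left(f,o \right)} = f \left(-4 + o\right)$ ($V{\left(f,o \right)} = \left(-4 + o\right) f = f \left(-4 + o\right)$)
$B = 12$ ($B = 2 \cdot 6 \left(-2 - -3\right) = 12 \left(-2 + 3\right) = 12 \cdot 1 = 12$)
$99 \left(V{\left(8,-4 \right)} + B\right) = 99 \left(8 \left(-4 - 4\right) + 12\right) = 99 \left(8 \left(-8\right) + 12\right) = 99 \left(-64 + 12\right) = 99 \left(-52\right) = -5148$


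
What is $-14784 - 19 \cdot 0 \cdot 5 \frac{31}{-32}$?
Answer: $-14784$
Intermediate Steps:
$-14784 - 19 \cdot 0 \cdot 5 \frac{31}{-32} = -14784 - 19 \cdot 0 \cdot 31 \left(- \frac{1}{32}\right) = -14784 - 0 \left(- \frac{31}{32}\right) = -14784 - 0 = -14784 + 0 = -14784$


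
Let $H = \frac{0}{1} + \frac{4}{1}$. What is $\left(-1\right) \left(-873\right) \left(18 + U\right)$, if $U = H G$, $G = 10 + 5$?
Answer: $68094$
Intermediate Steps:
$H = 4$ ($H = 0 \cdot 1 + 4 \cdot 1 = 0 + 4 = 4$)
$G = 15$
$U = 60$ ($U = 4 \cdot 15 = 60$)
$\left(-1\right) \left(-873\right) \left(18 + U\right) = \left(-1\right) \left(-873\right) \left(18 + 60\right) = 873 \cdot 78 = 68094$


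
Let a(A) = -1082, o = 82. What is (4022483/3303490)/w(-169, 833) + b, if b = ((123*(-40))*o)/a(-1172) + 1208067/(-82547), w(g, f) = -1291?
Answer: 2966408608602999223/8280755509017910 ≈ 358.23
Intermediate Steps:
b = 15997816593/44657927 (b = ((123*(-40))*82)/(-1082) + 1208067/(-82547) = -4920*82*(-1/1082) + 1208067*(-1/82547) = -403440*(-1/1082) - 1208067/82547 = 201720/541 - 1208067/82547 = 15997816593/44657927 ≈ 358.23)
(4022483/3303490)/w(-169, 833) + b = (4022483/3303490)/(-1291) + 15997816593/44657927 = (4022483*(1/3303490))*(-1/1291) + 15997816593/44657927 = (4022483/3303490)*(-1/1291) + 15997816593/44657927 = -4022483/4264805590 + 15997816593/44657927 = 2966408608602999223/8280755509017910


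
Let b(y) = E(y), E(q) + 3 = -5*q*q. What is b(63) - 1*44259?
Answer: -64107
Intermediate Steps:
E(q) = -3 - 5*q² (E(q) = -3 - 5*q*q = -3 - 5*q²)
b(y) = -3 - 5*y²
b(63) - 1*44259 = (-3 - 5*63²) - 1*44259 = (-3 - 5*3969) - 44259 = (-3 - 19845) - 44259 = -19848 - 44259 = -64107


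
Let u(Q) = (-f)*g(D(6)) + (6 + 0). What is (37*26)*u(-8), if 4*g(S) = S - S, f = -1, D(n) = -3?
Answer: 5772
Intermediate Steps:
g(S) = 0 (g(S) = (S - S)/4 = (¼)*0 = 0)
u(Q) = 6 (u(Q) = -1*(-1)*0 + (6 + 0) = 1*0 + 6 = 0 + 6 = 6)
(37*26)*u(-8) = (37*26)*6 = 962*6 = 5772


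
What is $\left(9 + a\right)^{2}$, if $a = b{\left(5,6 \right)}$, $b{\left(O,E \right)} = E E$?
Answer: $2025$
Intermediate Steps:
$b{\left(O,E \right)} = E^{2}$
$a = 36$ ($a = 6^{2} = 36$)
$\left(9 + a\right)^{2} = \left(9 + 36\right)^{2} = 45^{2} = 2025$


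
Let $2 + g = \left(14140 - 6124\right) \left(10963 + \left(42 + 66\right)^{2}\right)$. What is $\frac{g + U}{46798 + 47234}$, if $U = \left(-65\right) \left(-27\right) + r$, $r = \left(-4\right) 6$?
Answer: $\frac{181379761}{94032} \approx 1928.9$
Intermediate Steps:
$r = -24$
$g = 181378030$ ($g = -2 + \left(14140 - 6124\right) \left(10963 + \left(42 + 66\right)^{2}\right) = -2 + 8016 \left(10963 + 108^{2}\right) = -2 + 8016 \left(10963 + 11664\right) = -2 + 8016 \cdot 22627 = -2 + 181378032 = 181378030$)
$U = 1731$ ($U = \left(-65\right) \left(-27\right) - 24 = 1755 - 24 = 1731$)
$\frac{g + U}{46798 + 47234} = \frac{181378030 + 1731}{46798 + 47234} = \frac{181379761}{94032}$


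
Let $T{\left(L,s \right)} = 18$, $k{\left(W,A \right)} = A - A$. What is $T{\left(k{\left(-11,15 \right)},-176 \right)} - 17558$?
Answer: $-17540$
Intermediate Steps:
$k{\left(W,A \right)} = 0$
$T{\left(k{\left(-11,15 \right)},-176 \right)} - 17558 = 18 - 17558 = -17540$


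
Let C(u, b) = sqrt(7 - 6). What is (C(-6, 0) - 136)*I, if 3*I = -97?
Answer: 4365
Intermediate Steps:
I = -97/3 (I = (1/3)*(-97) = -97/3 ≈ -32.333)
C(u, b) = 1 (C(u, b) = sqrt(1) = 1)
(C(-6, 0) - 136)*I = (1 - 136)*(-97/3) = -135*(-97/3) = 4365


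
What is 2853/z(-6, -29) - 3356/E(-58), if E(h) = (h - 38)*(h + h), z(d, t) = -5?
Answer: -7946947/13920 ≈ -570.90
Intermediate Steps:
E(h) = 2*h*(-38 + h) (E(h) = (-38 + h)*(2*h) = 2*h*(-38 + h))
2853/z(-6, -29) - 3356/E(-58) = 2853/(-5) - 3356*(-1/(116*(-38 - 58))) = 2853*(-⅕) - 3356/(2*(-58)*(-96)) = -2853/5 - 3356/11136 = -2853/5 - 3356*1/11136 = -2853/5 - 839/2784 = -7946947/13920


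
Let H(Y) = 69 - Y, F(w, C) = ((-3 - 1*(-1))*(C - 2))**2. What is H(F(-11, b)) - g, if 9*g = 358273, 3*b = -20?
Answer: -360356/9 ≈ -40040.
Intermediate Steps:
b = -20/3 (b = (1/3)*(-20) = -20/3 ≈ -6.6667)
F(w, C) = (4 - 2*C)**2 (F(w, C) = ((-3 + 1)*(-2 + C))**2 = (-2*(-2 + C))**2 = (4 - 2*C)**2)
g = 358273/9 (g = (1/9)*358273 = 358273/9 ≈ 39808.)
H(F(-11, b)) - g = (69 - 4*(-2 - 20/3)**2) - 1*358273/9 = (69 - 4*(-26/3)**2) - 358273/9 = (69 - 4*676/9) - 358273/9 = (69 - 1*2704/9) - 358273/9 = (69 - 2704/9) - 358273/9 = -2083/9 - 358273/9 = -360356/9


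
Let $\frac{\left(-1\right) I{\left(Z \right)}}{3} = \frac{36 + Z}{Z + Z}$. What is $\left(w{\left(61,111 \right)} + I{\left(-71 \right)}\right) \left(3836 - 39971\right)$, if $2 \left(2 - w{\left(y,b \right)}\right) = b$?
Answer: $\frac{139155885}{71} \approx 1.9599 \cdot 10^{6}$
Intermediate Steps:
$w{\left(y,b \right)} = 2 - \frac{b}{2}$
$I{\left(Z \right)} = - \frac{3 \left(36 + Z\right)}{2 Z}$ ($I{\left(Z \right)} = - 3 \frac{36 + Z}{Z + Z} = - 3 \frac{36 + Z}{2 Z} = - \frac{3 \left(36 + Z\right)}{2 Z}$)
$\left(w{\left(61,111 \right)} + I{\left(-71 \right)}\right) \left(3836 - 39971\right) = \left(\left(2 - \frac{111}{2}\right) - \left(\frac{3}{2} + \frac{54}{-71}\right)\right) \left(3836 - 39971\right) = \left(\left(2 - \frac{111}{2}\right) - \frac{105}{142}\right) \left(-36135\right) = \left(- \frac{107}{2} + \left(- \frac{3}{2} + \frac{54}{71}\right)\right) \left(-36135\right) = \left(- \frac{107}{2} - \frac{105}{142}\right) \left(-36135\right) = \left(- \frac{3851}{71}\right) \left(-36135\right) = \frac{139155885}{71}$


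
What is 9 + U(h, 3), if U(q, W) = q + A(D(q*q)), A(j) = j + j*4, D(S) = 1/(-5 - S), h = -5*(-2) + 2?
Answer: 3124/149 ≈ 20.966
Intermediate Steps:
h = 12 (h = 10 + 2 = 12)
A(j) = 5*j (A(j) = j + 4*j = 5*j)
U(q, W) = q - 5/(5 + q²) (U(q, W) = q + 5*(-1/(5 + q*q)) = q + 5*(-1/(5 + q²)) = q - 5/(5 + q²))
9 + U(h, 3) = 9 + (-5 + 12*(5 + 12²))/(5 + 12²) = 9 + (-5 + 12*(5 + 144))/(5 + 144) = 9 + (-5 + 12*149)/149 = 9 + (-5 + 1788)/149 = 9 + (1/149)*1783 = 9 + 1783/149 = 3124/149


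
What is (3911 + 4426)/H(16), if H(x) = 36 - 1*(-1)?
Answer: 8337/37 ≈ 225.32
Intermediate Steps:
H(x) = 37 (H(x) = 36 + 1 = 37)
(3911 + 4426)/H(16) = (3911 + 4426)/37 = 8337*(1/37) = 8337/37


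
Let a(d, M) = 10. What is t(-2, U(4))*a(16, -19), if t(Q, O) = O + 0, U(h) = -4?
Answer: -40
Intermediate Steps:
t(Q, O) = O
t(-2, U(4))*a(16, -19) = -4*10 = -40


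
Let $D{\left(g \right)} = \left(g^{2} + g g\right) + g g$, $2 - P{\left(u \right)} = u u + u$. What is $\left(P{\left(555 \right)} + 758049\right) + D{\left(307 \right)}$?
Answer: $732218$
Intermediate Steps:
$P{\left(u \right)} = 2 - u - u^{2}$ ($P{\left(u \right)} = 2 - \left(u u + u\right) = 2 - \left(u^{2} + u\right) = 2 - \left(u + u^{2}\right) = 2 - u - u^{2}$)
$D{\left(g \right)} = 3 g^{2}$ ($D{\left(g \right)} = \left(g^{2} + g^{2}\right) + g^{2} = 2 g^{2} + g^{2} = 3 g^{2}$)
$\left(P{\left(555 \right)} + 758049\right) + D{\left(307 \right)} = \left(\left(2 - 555 - 555^{2}\right) + 758049\right) + 3 \cdot 307^{2} = \left(\left(2 - 555 - 308025\right) + 758049\right) + 3 \cdot 94249 = \left(\left(2 - 555 - 308025\right) + 758049\right) + 282747 = \left(-308578 + 758049\right) + 282747 = 449471 + 282747 = 732218$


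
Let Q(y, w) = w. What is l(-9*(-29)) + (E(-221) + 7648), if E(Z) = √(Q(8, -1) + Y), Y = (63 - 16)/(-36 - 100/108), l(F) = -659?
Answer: 6989 + I*√2259202/997 ≈ 6989.0 + 1.5076*I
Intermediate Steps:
Y = -1269/997 (Y = 47/(-36 - 100*1/108) = 47/(-36 - 25/27) = 47/(-997/27) = 47*(-27/997) = -1269/997 ≈ -1.2728)
E(Z) = I*√2259202/997 (E(Z) = √(-1 - 1269/997) = √(-2266/997) = I*√2259202/997)
l(-9*(-29)) + (E(-221) + 7648) = -659 + (I*√2259202/997 + 7648) = -659 + (7648 + I*√2259202/997) = 6989 + I*√2259202/997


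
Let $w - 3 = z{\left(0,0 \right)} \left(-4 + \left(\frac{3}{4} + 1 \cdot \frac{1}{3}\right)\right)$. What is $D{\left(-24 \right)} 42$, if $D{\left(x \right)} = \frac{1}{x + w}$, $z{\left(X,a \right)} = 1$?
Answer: $- \frac{72}{41} \approx -1.7561$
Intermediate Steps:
$w = \frac{1}{12}$ ($w = 3 + 1 \left(-4 + \left(\frac{3}{4} + 1 \cdot \frac{1}{3}\right)\right) = 3 + 1 \left(-4 + \left(3 \cdot \frac{1}{4} + 1 \cdot \frac{1}{3}\right)\right) = 3 + 1 \left(-4 + \left(\frac{3}{4} + \frac{1}{3}\right)\right) = 3 + 1 \left(-4 + \frac{13}{12}\right) = 3 + 1 \left(- \frac{35}{12}\right) = 3 - \frac{35}{12} = \frac{1}{12} \approx 0.083333$)
$D{\left(x \right)} = \frac{1}{\frac{1}{12} + x}$ ($D{\left(x \right)} = \frac{1}{x + \frac{1}{12}} = \frac{1}{\frac{1}{12} + x}$)
$D{\left(-24 \right)} 42 = \frac{12}{1 + 12 \left(-24\right)} 42 = \frac{12}{1 - 288} \cdot 42 = \frac{12}{-287} \cdot 42 = 12 \left(- \frac{1}{287}\right) 42 = \left(- \frac{12}{287}\right) 42 = - \frac{72}{41}$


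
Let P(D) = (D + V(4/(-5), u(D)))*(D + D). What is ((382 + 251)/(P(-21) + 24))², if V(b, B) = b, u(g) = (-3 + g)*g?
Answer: 1113025/2452356 ≈ 0.45386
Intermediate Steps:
u(g) = g*(-3 + g)
P(D) = 2*D*(-⅘ + D) (P(D) = (D + 4/(-5))*(D + D) = (D + 4*(-⅕))*(2*D) = (D - ⅘)*(2*D) = (-⅘ + D)*(2*D) = 2*D*(-⅘ + D))
((382 + 251)/(P(-21) + 24))² = ((382 + 251)/((⅖)*(-21)*(-4 + 5*(-21)) + 24))² = (633/((⅖)*(-21)*(-4 - 105) + 24))² = (633/((⅖)*(-21)*(-109) + 24))² = (633/(4578/5 + 24))² = (633/(4698/5))² = (633*(5/4698))² = (1055/1566)² = 1113025/2452356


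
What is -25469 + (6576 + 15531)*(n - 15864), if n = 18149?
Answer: 50489026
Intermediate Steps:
-25469 + (6576 + 15531)*(n - 15864) = -25469 + (6576 + 15531)*(18149 - 15864) = -25469 + 22107*2285 = -25469 + 50514495 = 50489026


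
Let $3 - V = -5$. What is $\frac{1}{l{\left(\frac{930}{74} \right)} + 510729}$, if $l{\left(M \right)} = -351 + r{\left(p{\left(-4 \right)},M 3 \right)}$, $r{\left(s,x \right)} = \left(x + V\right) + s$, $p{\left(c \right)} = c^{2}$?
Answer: $\frac{37}{18886269} \approx 1.9591 \cdot 10^{-6}$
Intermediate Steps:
$V = 8$ ($V = 3 - -5 = 3 + 5 = 8$)
$r{\left(s,x \right)} = 8 + s + x$ ($r{\left(s,x \right)} = \left(x + 8\right) + s = \left(8 + x\right) + s = 8 + s + x$)
$l{\left(M \right)} = -327 + 3 M$ ($l{\left(M \right)} = -351 + \left(8 + \left(-4\right)^{2} + M 3\right) = -351 + \left(8 + 16 + 3 M\right) = -351 + \left(24 + 3 M\right) = -327 + 3 M$)
$\frac{1}{l{\left(\frac{930}{74} \right)} + 510729} = \frac{1}{\left(-327 + 3 \cdot \frac{930}{74}\right) + 510729} = \frac{1}{\left(-327 + 3 \cdot 930 \cdot \frac{1}{74}\right) + 510729} = \frac{1}{\left(-327 + 3 \cdot \frac{465}{37}\right) + 510729} = \frac{1}{\left(-327 + \frac{1395}{37}\right) + 510729} = \frac{1}{- \frac{10704}{37} + 510729} = \frac{1}{\frac{18886269}{37}} = \frac{37}{18886269}$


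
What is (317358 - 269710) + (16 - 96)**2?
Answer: 54048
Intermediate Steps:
(317358 - 269710) + (16 - 96)**2 = 47648 + (-80)**2 = 47648 + 6400 = 54048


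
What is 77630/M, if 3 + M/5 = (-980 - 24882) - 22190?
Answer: -2218/6865 ≈ -0.32309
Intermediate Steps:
M = -240275 (M = -15 + 5*((-980 - 24882) - 22190) = -15 + 5*(-25862 - 22190) = -15 + 5*(-48052) = -15 - 240260 = -240275)
77630/M = 77630/(-240275) = 77630*(-1/240275) = -2218/6865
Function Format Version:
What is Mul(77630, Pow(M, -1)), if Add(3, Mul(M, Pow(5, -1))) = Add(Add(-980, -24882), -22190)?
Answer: Rational(-2218, 6865) ≈ -0.32309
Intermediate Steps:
M = -240275 (M = Add(-15, Mul(5, Add(Add(-980, -24882), -22190))) = Add(-15, Mul(5, Add(-25862, -22190))) = Add(-15, Mul(5, -48052)) = Add(-15, -240260) = -240275)
Mul(77630, Pow(M, -1)) = Mul(77630, Pow(-240275, -1)) = Mul(77630, Rational(-1, 240275)) = Rational(-2218, 6865)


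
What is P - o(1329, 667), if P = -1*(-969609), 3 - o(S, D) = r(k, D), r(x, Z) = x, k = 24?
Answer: 969630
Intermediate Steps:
o(S, D) = -21 (o(S, D) = 3 - 1*24 = 3 - 24 = -21)
P = 969609
P - o(1329, 667) = 969609 - 1*(-21) = 969609 + 21 = 969630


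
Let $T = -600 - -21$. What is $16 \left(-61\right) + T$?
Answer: $-1555$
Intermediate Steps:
$T = -579$ ($T = -600 + 21 = -579$)
$16 \left(-61\right) + T = 16 \left(-61\right) - 579 = -976 - 579 = -1555$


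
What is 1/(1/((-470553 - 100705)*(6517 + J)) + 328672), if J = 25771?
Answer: 18444778304/6062282174732287 ≈ 3.0425e-6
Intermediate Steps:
1/(1/((-470553 - 100705)*(6517 + J)) + 328672) = 1/(1/((-470553 - 100705)*(6517 + 25771)) + 328672) = 1/(1/(-571258*32288) + 328672) = 1/(1/(-18444778304) + 328672) = 1/(-1/18444778304 + 328672) = 1/(6062282174732287/18444778304) = 18444778304/6062282174732287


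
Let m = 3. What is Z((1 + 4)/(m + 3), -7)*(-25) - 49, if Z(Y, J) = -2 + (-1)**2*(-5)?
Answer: 126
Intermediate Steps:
Z(Y, J) = -7 (Z(Y, J) = -2 + 1*(-5) = -2 - 5 = -7)
Z((1 + 4)/(m + 3), -7)*(-25) - 49 = -7*(-25) - 49 = 175 - 49 = 126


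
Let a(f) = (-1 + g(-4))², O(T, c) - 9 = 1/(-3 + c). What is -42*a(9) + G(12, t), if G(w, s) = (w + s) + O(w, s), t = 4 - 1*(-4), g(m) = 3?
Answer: -694/5 ≈ -138.80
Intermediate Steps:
O(T, c) = 9 + 1/(-3 + c)
t = 8 (t = 4 + 4 = 8)
G(w, s) = s + w + (-26 + 9*s)/(-3 + s) (G(w, s) = (w + s) + (-26 + 9*s)/(-3 + s) = (s + w) + (-26 + 9*s)/(-3 + s) = s + w + (-26 + 9*s)/(-3 + s))
a(f) = 4 (a(f) = (-1 + 3)² = 2² = 4)
-42*a(9) + G(12, t) = -42*4 + (-26 + 9*8 + (-3 + 8)*(8 + 12))/(-3 + 8) = -168 + (-26 + 72 + 5*20)/5 = -168 + (-26 + 72 + 100)/5 = -168 + (⅕)*146 = -168 + 146/5 = -694/5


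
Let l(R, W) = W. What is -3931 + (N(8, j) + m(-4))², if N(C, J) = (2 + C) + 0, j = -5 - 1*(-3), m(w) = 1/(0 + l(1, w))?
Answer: -61375/16 ≈ -3835.9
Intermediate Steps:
m(w) = 1/w (m(w) = 1/(0 + w) = 1/w)
j = -2 (j = -5 + 3 = -2)
N(C, J) = 2 + C
-3931 + (N(8, j) + m(-4))² = -3931 + ((2 + 8) + 1/(-4))² = -3931 + (10 - ¼)² = -3931 + (39/4)² = -3931 + 1521/16 = -61375/16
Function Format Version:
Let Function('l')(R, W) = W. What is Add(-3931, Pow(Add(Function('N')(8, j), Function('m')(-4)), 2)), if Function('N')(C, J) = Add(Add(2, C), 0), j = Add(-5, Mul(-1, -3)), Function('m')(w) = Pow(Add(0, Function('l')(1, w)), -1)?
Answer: Rational(-61375, 16) ≈ -3835.9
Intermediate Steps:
Function('m')(w) = Pow(w, -1) (Function('m')(w) = Pow(Add(0, w), -1) = Pow(w, -1))
j = -2 (j = Add(-5, 3) = -2)
Function('N')(C, J) = Add(2, C)
Add(-3931, Pow(Add(Function('N')(8, j), Function('m')(-4)), 2)) = Add(-3931, Pow(Add(Add(2, 8), Pow(-4, -1)), 2)) = Add(-3931, Pow(Add(10, Rational(-1, 4)), 2)) = Add(-3931, Pow(Rational(39, 4), 2)) = Add(-3931, Rational(1521, 16)) = Rational(-61375, 16)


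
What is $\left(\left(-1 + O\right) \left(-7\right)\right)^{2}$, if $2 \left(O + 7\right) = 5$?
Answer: $\frac{5929}{4} \approx 1482.3$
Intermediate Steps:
$O = - \frac{9}{2}$ ($O = -7 + \frac{1}{2} \cdot 5 = -7 + \frac{5}{2} = - \frac{9}{2} \approx -4.5$)
$\left(\left(-1 + O\right) \left(-7\right)\right)^{2} = \left(\left(-1 - \frac{9}{2}\right) \left(-7\right)\right)^{2} = \left(\left(- \frac{11}{2}\right) \left(-7\right)\right)^{2} = \left(\frac{77}{2}\right)^{2} = \frac{5929}{4}$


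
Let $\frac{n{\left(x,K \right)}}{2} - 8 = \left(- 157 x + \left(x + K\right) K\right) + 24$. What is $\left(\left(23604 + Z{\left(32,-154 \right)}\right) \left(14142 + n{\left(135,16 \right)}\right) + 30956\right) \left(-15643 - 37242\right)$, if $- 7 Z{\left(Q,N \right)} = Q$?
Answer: $29142961466500$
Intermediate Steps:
$n{\left(x,K \right)} = 64 - 314 x + 2 K \left(K + x\right)$ ($n{\left(x,K \right)} = 16 + 2 \left(\left(- 157 x + \left(x + K\right) K\right) + 24\right) = 16 + 2 \left(\left(- 157 x + \left(K + x\right) K\right) + 24\right) = 16 + 2 \left(\left(- 157 x + K \left(K + x\right)\right) + 24\right) = 16 + 2 \left(24 - 157 x + K \left(K + x\right)\right) = 16 + \left(48 - 314 x + 2 K \left(K + x\right)\right) = 64 - 314 x + 2 K \left(K + x\right)$)
$Z{\left(Q,N \right)} = - \frac{Q}{7}$
$\left(\left(23604 + Z{\left(32,-154 \right)}\right) \left(14142 + n{\left(135,16 \right)}\right) + 30956\right) \left(-15643 - 37242\right) = \left(\left(23604 - \frac{32}{7}\right) \left(14142 + \left(64 - 42390 + 2 \cdot 16^{2} + 2 \cdot 16 \cdot 135\right)\right) + 30956\right) \left(-15643 - 37242\right) = \left(\left(23604 - \frac{32}{7}\right) \left(14142 + \left(64 - 42390 + 2 \cdot 256 + 4320\right)\right) + 30956\right) \left(-52885\right) = \left(\frac{165196 \left(14142 + \left(64 - 42390 + 512 + 4320\right)\right)}{7} + 30956\right) \left(-52885\right) = \left(\frac{165196 \left(14142 - 37494\right)}{7} + 30956\right) \left(-52885\right) = \left(\frac{165196}{7} \left(-23352\right) + 30956\right) \left(-52885\right) = \left(-551093856 + 30956\right) \left(-52885\right) = \left(-551062900\right) \left(-52885\right) = 29142961466500$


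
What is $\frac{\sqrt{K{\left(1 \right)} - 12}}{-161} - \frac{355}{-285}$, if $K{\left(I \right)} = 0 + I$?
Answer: $\frac{71}{57} - \frac{i \sqrt{11}}{161} \approx 1.2456 - 0.0206 i$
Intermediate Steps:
$K{\left(I \right)} = I$
$\frac{\sqrt{K{\left(1 \right)} - 12}}{-161} - \frac{355}{-285} = \frac{\sqrt{1 - 12}}{-161} - \frac{355}{-285} = \sqrt{-11} \left(- \frac{1}{161}\right) - - \frac{71}{57} = i \sqrt{11} \left(- \frac{1}{161}\right) + \frac{71}{57} = - \frac{i \sqrt{11}}{161} + \frac{71}{57} = \frac{71}{57} - \frac{i \sqrt{11}}{161}$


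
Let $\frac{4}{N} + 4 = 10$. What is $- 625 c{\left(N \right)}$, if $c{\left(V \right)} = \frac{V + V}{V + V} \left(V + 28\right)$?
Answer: $- \frac{53750}{3} \approx -17917.0$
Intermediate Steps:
$N = \frac{2}{3}$ ($N = \frac{4}{-4 + 10} = \frac{4}{6} = 4 \cdot \frac{1}{6} = \frac{2}{3} \approx 0.66667$)
$c{\left(V \right)} = 28 + V$ ($c{\left(V \right)} = \frac{2 V}{2 V} \left(28 + V\right) = 2 V \frac{1}{2 V} \left(28 + V\right) = 1 \left(28 + V\right) = 28 + V$)
$- 625 c{\left(N \right)} = - 625 \left(28 + \frac{2}{3}\right) = \left(-625\right) \frac{86}{3} = - \frac{53750}{3}$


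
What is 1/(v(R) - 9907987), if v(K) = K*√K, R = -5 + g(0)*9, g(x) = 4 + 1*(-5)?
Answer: I/(-9907987*I + 14*√14) ≈ -1.0093e-7 + 5.3361e-13*I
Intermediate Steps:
g(x) = -1 (g(x) = 4 - 5 = -1)
R = -14 (R = -5 - 1*9 = -5 - 9 = -14)
v(K) = K^(3/2)
1/(v(R) - 9907987) = 1/((-14)^(3/2) - 9907987) = 1/(-14*I*√14 - 9907987) = 1/(-9907987 - 14*I*√14)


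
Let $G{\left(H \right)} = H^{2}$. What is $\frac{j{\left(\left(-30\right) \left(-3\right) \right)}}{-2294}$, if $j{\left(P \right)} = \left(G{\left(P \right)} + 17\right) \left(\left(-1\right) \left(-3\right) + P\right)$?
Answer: $- \frac{24351}{74} \approx -329.07$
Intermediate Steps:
$j{\left(P \right)} = \left(3 + P\right) \left(17 + P^{2}\right)$ ($j{\left(P \right)} = \left(P^{2} + 17\right) \left(\left(-1\right) \left(-3\right) + P\right) = \left(17 + P^{2}\right) \left(3 + P\right) = \left(3 + P\right) \left(17 + P^{2}\right)$)
$\frac{j{\left(\left(-30\right) \left(-3\right) \right)}}{-2294} = \frac{51 + \left(\left(-30\right) \left(-3\right)\right)^{3} + 3 \left(\left(-30\right) \left(-3\right)\right)^{2} + 17 \left(\left(-30\right) \left(-3\right)\right)}{-2294} = \left(51 + 90^{3} + 3 \cdot 90^{2} + 17 \cdot 90\right) \left(- \frac{1}{2294}\right) = \left(51 + 729000 + 3 \cdot 8100 + 1530\right) \left(- \frac{1}{2294}\right) = \left(51 + 729000 + 24300 + 1530\right) \left(- \frac{1}{2294}\right) = 754881 \left(- \frac{1}{2294}\right) = - \frac{24351}{74}$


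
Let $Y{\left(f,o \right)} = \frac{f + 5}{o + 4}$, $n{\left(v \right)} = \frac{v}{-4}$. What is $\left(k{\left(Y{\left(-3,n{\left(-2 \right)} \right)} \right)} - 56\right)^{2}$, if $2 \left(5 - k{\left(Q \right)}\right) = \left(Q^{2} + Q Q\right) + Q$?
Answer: $\frac{17347225}{6561} \approx 2644.0$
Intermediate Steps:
$n{\left(v \right)} = - \frac{v}{4}$ ($n{\left(v \right)} = v \left(- \frac{1}{4}\right) = - \frac{v}{4}$)
$Y{\left(f,o \right)} = \frac{5 + f}{4 + o}$
$k{\left(Q \right)} = 5 - Q^{2} - \frac{Q}{2}$ ($k{\left(Q \right)} = 5 - \frac{\left(Q^{2} + Q Q\right) + Q}{2} = 5 - \frac{\left(Q^{2} + Q^{2}\right) + Q}{2} = 5 - \frac{2 Q^{2} + Q}{2} = 5 - \frac{Q + 2 Q^{2}}{2} = 5 - \left(Q^{2} + \frac{Q}{2}\right) = 5 - Q^{2} - \frac{Q}{2}$)
$\left(k{\left(Y{\left(-3,n{\left(-2 \right)} \right)} \right)} - 56\right)^{2} = \left(\left(5 - \left(\frac{5 - 3}{4 - - \frac{1}{2}}\right)^{2} - \frac{\frac{1}{4 - - \frac{1}{2}} \left(5 - 3\right)}{2}\right) - 56\right)^{2} = \left(\left(5 - \left(\frac{1}{4 + \frac{1}{2}} \cdot 2\right)^{2} - \frac{\frac{1}{4 + \frac{1}{2}} \cdot 2}{2}\right) - 56\right)^{2} = \left(\left(5 - \left(\frac{1}{\frac{9}{2}} \cdot 2\right)^{2} - \frac{\frac{1}{\frac{9}{2}} \cdot 2}{2}\right) - 56\right)^{2} = \left(\left(5 - \left(\frac{2}{9} \cdot 2\right)^{2} - \frac{\frac{2}{9} \cdot 2}{2}\right) - 56\right)^{2} = \left(\left(5 - \left(\frac{4}{9}\right)^{2} - \frac{2}{9}\right) - 56\right)^{2} = \left(\left(5 - \frac{16}{81} - \frac{2}{9}\right) - 56\right)^{2} = \left(\frac{371}{81} - 56\right)^{2} = \left(- \frac{4165}{81}\right)^{2} = \frac{17347225}{6561}$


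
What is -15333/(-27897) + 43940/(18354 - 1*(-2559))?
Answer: 515484403/194469987 ≈ 2.6507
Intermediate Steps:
-15333/(-27897) + 43940/(18354 - 1*(-2559)) = -15333*(-1/27897) + 43940/(18354 + 2559) = 5111/9299 + 43940/20913 = 515484403/194469987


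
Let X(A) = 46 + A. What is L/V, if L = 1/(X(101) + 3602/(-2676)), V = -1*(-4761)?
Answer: 446/309282495 ≈ 1.4420e-6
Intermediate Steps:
V = 4761
L = 1338/194885 (L = 1/((46 + 101) + 3602/(-2676)) = 1/(147 + 3602*(-1/2676)) = 1/(147 - 1801/1338) = 1/(194885/1338) = 1338/194885 ≈ 0.0068656)
L/V = (1338/194885)/4761 = (1338/194885)*(1/4761) = 446/309282495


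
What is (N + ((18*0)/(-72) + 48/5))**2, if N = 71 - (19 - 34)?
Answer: 228484/25 ≈ 9139.4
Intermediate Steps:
N = 86 (N = 71 - 1*(-15) = 71 + 15 = 86)
(N + ((18*0)/(-72) + 48/5))**2 = (86 + ((18*0)/(-72) + 48/5))**2 = (86 + (0*(-1/72) + 48*(1/5)))**2 = (86 + (0 + 48/5))**2 = (86 + 48/5)**2 = (478/5)**2 = 228484/25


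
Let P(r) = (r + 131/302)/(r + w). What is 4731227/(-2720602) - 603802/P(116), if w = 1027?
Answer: -63004323324252505/10629392014 ≈ -5.9274e+6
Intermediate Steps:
P(r) = (131/302 + r)/(1027 + r) (P(r) = (r + 131/302)/(r + 1027) = (r + 131*(1/302))/(1027 + r) = (r + 131/302)/(1027 + r) = (131/302 + r)/(1027 + r))
4731227/(-2720602) - 603802/P(116) = 4731227/(-2720602) - 603802*(1027 + 116)/(131/302 + 116) = 4731227*(-1/2720602) - 603802/((35163/302)/1143) = -4731227/2720602 - 603802/((1/1143)*(35163/302)) = -4731227/2720602 - 603802/3907/38354 = -4731227/2720602 - 603802*38354/3907 = -4731227/2720602 - 23158221908/3907 = -63004323324252505/10629392014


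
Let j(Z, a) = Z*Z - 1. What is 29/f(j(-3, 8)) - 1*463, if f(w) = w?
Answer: -3675/8 ≈ -459.38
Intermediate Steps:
j(Z, a) = -1 + Z**2 (j(Z, a) = Z**2 - 1 = -1 + Z**2)
29/f(j(-3, 8)) - 1*463 = 29/(-1 + (-3)**2) - 1*463 = 29/(-1 + 9) - 463 = 29/8 - 463 = -3675/8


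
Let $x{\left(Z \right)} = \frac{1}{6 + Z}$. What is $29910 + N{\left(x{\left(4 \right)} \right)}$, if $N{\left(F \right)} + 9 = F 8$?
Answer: $\frac{149509}{5} \approx 29902.0$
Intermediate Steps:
$N{\left(F \right)} = -9 + 8 F$ ($N{\left(F \right)} = -9 + F 8 = -9 + 8 F$)
$29910 + N{\left(x{\left(4 \right)} \right)} = 29910 - \left(9 - \frac{8}{6 + 4}\right) = 29910 - \left(9 - \frac{8}{10}\right) = 29910 + \left(-9 + 8 \cdot \frac{1}{10}\right) = 29910 + \left(-9 + \frac{4}{5}\right) = 29910 - \frac{41}{5} = \frac{149509}{5}$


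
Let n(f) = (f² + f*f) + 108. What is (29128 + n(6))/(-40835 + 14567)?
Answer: -7327/6567 ≈ -1.1157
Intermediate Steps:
n(f) = 108 + 2*f² (n(f) = (f² + f²) + 108 = 2*f² + 108 = 108 + 2*f²)
(29128 + n(6))/(-40835 + 14567) = (29128 + (108 + 2*6²))/(-40835 + 14567) = (29128 + (108 + 2*36))/(-26268) = (29128 + (108 + 72))*(-1/26268) = (29128 + 180)*(-1/26268) = 29308*(-1/26268) = -7327/6567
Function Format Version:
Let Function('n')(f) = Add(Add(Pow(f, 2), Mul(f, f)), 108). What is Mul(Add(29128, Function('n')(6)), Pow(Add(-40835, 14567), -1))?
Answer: Rational(-7327, 6567) ≈ -1.1157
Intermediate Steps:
Function('n')(f) = Add(108, Mul(2, Pow(f, 2))) (Function('n')(f) = Add(Add(Pow(f, 2), Pow(f, 2)), 108) = Add(Mul(2, Pow(f, 2)), 108) = Add(108, Mul(2, Pow(f, 2))))
Mul(Add(29128, Function('n')(6)), Pow(Add(-40835, 14567), -1)) = Mul(Add(29128, Add(108, Mul(2, Pow(6, 2)))), Pow(Add(-40835, 14567), -1)) = Mul(Add(29128, Add(108, Mul(2, 36))), Pow(-26268, -1)) = Mul(Add(29128, Add(108, 72)), Rational(-1, 26268)) = Mul(Add(29128, 180), Rational(-1, 26268)) = Mul(29308, Rational(-1, 26268)) = Rational(-7327, 6567)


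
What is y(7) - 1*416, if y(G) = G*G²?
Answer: -73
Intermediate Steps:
y(G) = G³
y(7) - 1*416 = 7³ - 1*416 = 343 - 416 = -73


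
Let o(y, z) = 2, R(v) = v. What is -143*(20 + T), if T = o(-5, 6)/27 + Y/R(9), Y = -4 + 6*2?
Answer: -80938/27 ≈ -2997.7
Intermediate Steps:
Y = 8 (Y = -4 + 12 = 8)
T = 26/27 (T = 2/27 + 8/9 = 26/27 ≈ 0.96296)
-143*(20 + T) = -143*(20 + 26/27) = -143*566/27 = -80938/27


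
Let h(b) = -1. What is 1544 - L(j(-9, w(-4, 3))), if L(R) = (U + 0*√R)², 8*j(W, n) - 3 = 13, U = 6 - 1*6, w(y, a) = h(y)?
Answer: 1544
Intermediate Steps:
w(y, a) = -1
U = 0 (U = 6 - 6 = 0)
j(W, n) = 2 (j(W, n) = 3/8 + (⅛)*13 = 3/8 + 13/8 = 2)
L(R) = 0 (L(R) = (0 + 0*√R)² = (0 + 0)² = 0² = 0)
1544 - L(j(-9, w(-4, 3))) = 1544 - 1*0 = 1544 + 0 = 1544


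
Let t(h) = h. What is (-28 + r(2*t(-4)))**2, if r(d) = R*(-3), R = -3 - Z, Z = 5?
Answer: 16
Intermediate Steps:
R = -8 (R = -3 - 1*5 = -3 - 5 = -8)
r(d) = 24 (r(d) = -8*(-3) = 24)
(-28 + r(2*t(-4)))**2 = (-28 + 24)**2 = (-4)**2 = 16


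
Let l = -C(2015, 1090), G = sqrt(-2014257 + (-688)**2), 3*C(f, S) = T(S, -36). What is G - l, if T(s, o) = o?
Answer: -12 + I*sqrt(1540913) ≈ -12.0 + 1241.3*I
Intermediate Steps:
C(f, S) = -12 (C(f, S) = (1/3)*(-36) = -12)
G = I*sqrt(1540913) (G = sqrt(-2014257 + 473344) = sqrt(-1540913) = I*sqrt(1540913) ≈ 1241.3*I)
l = 12 (l = -1*(-12) = 12)
G - l = I*sqrt(1540913) - 1*12 = I*sqrt(1540913) - 12 = -12 + I*sqrt(1540913)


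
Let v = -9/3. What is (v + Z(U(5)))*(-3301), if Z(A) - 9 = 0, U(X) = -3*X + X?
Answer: -19806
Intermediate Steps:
U(X) = -2*X
Z(A) = 9 (Z(A) = 9 + 0 = 9)
v = -3 (v = -9*⅓ = -3)
(v + Z(U(5)))*(-3301) = (-3 + 9)*(-3301) = 6*(-3301) = -19806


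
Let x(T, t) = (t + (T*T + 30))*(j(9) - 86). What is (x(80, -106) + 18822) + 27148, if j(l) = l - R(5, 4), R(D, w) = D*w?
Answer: -567458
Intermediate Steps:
j(l) = -20 + l (j(l) = l - 5*4 = l - 1*20 = l - 20 = -20 + l)
x(T, t) = -2910 - 97*t - 97*T² (x(T, t) = (t + (T*T + 30))*((-20 + 9) - 86) = (t + (T² + 30))*(-11 - 86) = (t + (30 + T²))*(-97) = (30 + t + T²)*(-97) = -2910 - 97*t - 97*T²)
(x(80, -106) + 18822) + 27148 = ((-2910 - 97*(-106) - 97*80²) + 18822) + 27148 = ((-2910 + 10282 - 97*6400) + 18822) + 27148 = ((-2910 + 10282 - 620800) + 18822) + 27148 = (-613428 + 18822) + 27148 = -594606 + 27148 = -567458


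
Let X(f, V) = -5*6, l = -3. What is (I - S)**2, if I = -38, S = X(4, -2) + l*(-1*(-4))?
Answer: 16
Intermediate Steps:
X(f, V) = -30
S = -42 (S = -30 - (-3)*(-4) = -30 - 3*4 = -30 - 12 = -42)
(I - S)**2 = (-38 - 1*(-42))**2 = (-38 + 42)**2 = 4**2 = 16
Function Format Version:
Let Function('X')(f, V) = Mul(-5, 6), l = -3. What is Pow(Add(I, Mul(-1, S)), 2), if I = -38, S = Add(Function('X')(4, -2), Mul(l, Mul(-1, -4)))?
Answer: 16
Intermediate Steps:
Function('X')(f, V) = -30
S = -42 (S = Add(-30, Mul(-3, Mul(-1, -4))) = Add(-30, Mul(-3, 4)) = Add(-30, -12) = -42)
Pow(Add(I, Mul(-1, S)), 2) = Pow(Add(-38, Mul(-1, -42)), 2) = Pow(Add(-38, 42), 2) = Pow(4, 2) = 16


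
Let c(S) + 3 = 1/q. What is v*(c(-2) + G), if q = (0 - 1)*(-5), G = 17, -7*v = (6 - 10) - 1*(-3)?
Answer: 71/35 ≈ 2.0286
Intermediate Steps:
v = 1/7 (v = -((6 - 10) - 1*(-3))/7 = -(-4 + 3)/7 = -1/7*(-1) = 1/7 ≈ 0.14286)
q = 5 (q = -1*(-5) = 5)
c(S) = -14/5 (c(S) = -3 + 1/5 = -14/5)
v*(c(-2) + G) = (-14/5 + 17)/7 = (1/7)*(71/5) = 71/35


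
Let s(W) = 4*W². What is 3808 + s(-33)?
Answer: 8164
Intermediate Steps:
3808 + s(-33) = 3808 + 4*(-33)² = 3808 + 4*1089 = 3808 + 4356 = 8164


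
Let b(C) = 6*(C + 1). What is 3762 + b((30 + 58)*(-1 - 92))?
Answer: -45336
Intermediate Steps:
b(C) = 6 + 6*C (b(C) = 6*(1 + C) = 6 + 6*C)
3762 + b((30 + 58)*(-1 - 92)) = 3762 + (6 + 6*((30 + 58)*(-1 - 92))) = 3762 + (6 + 6*(88*(-93))) = 3762 + (6 + 6*(-8184)) = 3762 + (6 - 49104) = 3762 - 49098 = -45336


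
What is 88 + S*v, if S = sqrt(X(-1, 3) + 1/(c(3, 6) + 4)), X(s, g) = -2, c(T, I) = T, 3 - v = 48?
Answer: 88 - 45*I*sqrt(91)/7 ≈ 88.0 - 61.325*I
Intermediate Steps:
v = -45 (v = 3 - 1*48 = 3 - 48 = -45)
S = I*sqrt(91)/7 (S = sqrt(-2 + 1/(3 + 4)) = sqrt(-2 + 1/7) = sqrt(-13/7) = I*sqrt(91)/7 ≈ 1.3628*I)
88 + S*v = 88 + (I*sqrt(91)/7)*(-45) = 88 - 45*I*sqrt(91)/7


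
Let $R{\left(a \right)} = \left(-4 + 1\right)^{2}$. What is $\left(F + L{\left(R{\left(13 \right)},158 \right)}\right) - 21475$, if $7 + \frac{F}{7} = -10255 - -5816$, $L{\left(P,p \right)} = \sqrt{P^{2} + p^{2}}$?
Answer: $-52597 + \sqrt{25045} \approx -52439.0$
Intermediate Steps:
$R{\left(a \right)} = 9$ ($R{\left(a \right)} = \left(-3\right)^{2} = 9$)
$F = -31122$ ($F = -49 + 7 \left(-10255 - -5816\right) = -49 + 7 \left(-10255 + 5816\right) = -49 + 7 \left(-4439\right) = -49 - 31073 = -31122$)
$\left(F + L{\left(R{\left(13 \right)},158 \right)}\right) - 21475 = \left(-31122 + \sqrt{9^{2} + 158^{2}}\right) - 21475 = \left(-31122 + \sqrt{81 + 24964}\right) - 21475 = \left(-31122 + \sqrt{25045}\right) - 21475 = -52597 + \sqrt{25045}$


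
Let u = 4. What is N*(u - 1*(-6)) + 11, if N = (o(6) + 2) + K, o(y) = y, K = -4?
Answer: 51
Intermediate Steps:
N = 4 (N = (6 + 2) - 4 = 8 - 4 = 4)
N*(u - 1*(-6)) + 11 = 4*(4 - 1*(-6)) + 11 = 4*(4 + 6) + 11 = 4*10 + 11 = 40 + 11 = 51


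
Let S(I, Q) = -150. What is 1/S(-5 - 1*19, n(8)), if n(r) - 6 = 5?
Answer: -1/150 ≈ -0.0066667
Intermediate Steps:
n(r) = 11 (n(r) = 6 + 5 = 11)
1/S(-5 - 1*19, n(8)) = 1/(-150) = -1/150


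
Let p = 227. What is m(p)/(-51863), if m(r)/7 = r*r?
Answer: -51529/7409 ≈ -6.9549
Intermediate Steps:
m(r) = 7*r² (m(r) = 7*(r*r) = 7*r²)
m(p)/(-51863) = (7*227²)/(-51863) = (7*51529)*(-1/51863) = 360703*(-1/51863) = -51529/7409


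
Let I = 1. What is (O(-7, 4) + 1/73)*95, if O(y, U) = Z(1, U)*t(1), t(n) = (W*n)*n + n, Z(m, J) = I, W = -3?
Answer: -13775/73 ≈ -188.70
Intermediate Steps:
Z(m, J) = 1
t(n) = n - 3*n**2 (t(n) = (-3*n)*n + n = -3*n**2 + n = n - 3*n**2)
O(y, U) = -2 (O(y, U) = 1*(1*(1 - 3*1)) = 1*(1*(1 - 3)) = 1*(1*(-2)) = 1*(-2) = -2)
(O(-7, 4) + 1/73)*95 = (-2 + 1/73)*95 = -145/73*95 = -13775/73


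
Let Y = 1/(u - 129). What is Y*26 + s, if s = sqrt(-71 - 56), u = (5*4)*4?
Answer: -26/49 + I*sqrt(127) ≈ -0.53061 + 11.269*I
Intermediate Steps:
u = 80 (u = 20*4 = 80)
s = I*sqrt(127) (s = sqrt(-127) = I*sqrt(127) ≈ 11.269*I)
Y = -1/49 (Y = 1/(80 - 129) = 1/(-49) = -1/49 ≈ -0.020408)
Y*26 + s = -1/49*26 + I*sqrt(127) = -26/49 + I*sqrt(127)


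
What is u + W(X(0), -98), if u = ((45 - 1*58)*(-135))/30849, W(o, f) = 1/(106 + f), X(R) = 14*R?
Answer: 1151/6328 ≈ 0.18189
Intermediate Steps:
u = 45/791 (u = ((45 - 58)*(-135))*(1/30849) = -13*(-135)*(1/30849) = 1755*(1/30849) = 45/791 ≈ 0.056890)
u + W(X(0), -98) = 45/791 + 1/(106 - 98) = 45/791 + 1/8 = 45/791 + ⅛ = 1151/6328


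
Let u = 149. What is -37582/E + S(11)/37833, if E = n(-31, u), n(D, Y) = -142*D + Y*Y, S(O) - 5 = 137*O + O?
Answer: -1381323437/1006471299 ≈ -1.3724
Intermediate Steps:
S(O) = 5 + 138*O (S(O) = 5 + (137*O + O) = 5 + 138*O)
n(D, Y) = Y**2 - 142*D (n(D, Y) = -142*D + Y**2 = Y**2 - 142*D)
E = 26603 (E = 149**2 - 142*(-31) = 22201 + 4402 = 26603)
-37582/E + S(11)/37833 = -37582/26603 + (5 + 138*11)/37833 = -37582*1/26603 + (5 + 1518)*(1/37833) = -37582/26603 + 1523*(1/37833) = -37582/26603 + 1523/37833 = -1381323437/1006471299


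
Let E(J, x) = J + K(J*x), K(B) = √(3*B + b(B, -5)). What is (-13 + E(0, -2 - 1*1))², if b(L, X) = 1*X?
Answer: (13 - I*√5)² ≈ 164.0 - 58.138*I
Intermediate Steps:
b(L, X) = X
K(B) = √(-5 + 3*B) (K(B) = √(3*B - 5) = √(-5 + 3*B))
E(J, x) = J + √(-5 + 3*J*x) (E(J, x) = J + √(-5 + 3*(J*x)) = J + √(-5 + 3*J*x))
(-13 + E(0, -2 - 1*1))² = (-13 + (0 + √(-5 + 3*0*(-2 - 1*1))))² = (-13 + (0 + √(-5 + 3*0*(-2 - 1))))² = (-13 + (0 + √(-5 + 3*0*(-3))))² = (-13 + (0 + √(-5 + 0)))² = (-13 + (0 + √(-5)))² = (-13 + (0 + I*√5))² = (-13 + I*√5)²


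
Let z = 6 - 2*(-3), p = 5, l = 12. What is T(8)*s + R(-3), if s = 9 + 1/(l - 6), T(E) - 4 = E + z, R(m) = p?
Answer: 225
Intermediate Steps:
R(m) = 5
z = 12 (z = 6 + 6 = 12)
T(E) = 16 + E (T(E) = 4 + (E + 12) = 4 + (12 + E) = 16 + E)
s = 55/6 (s = 9 + 1/(12 - 6) = 9 + 1/6 = 9 + ⅙ = 55/6 ≈ 9.1667)
T(8)*s + R(-3) = (16 + 8)*(55/6) + 5 = 24*(55/6) + 5 = 220 + 5 = 225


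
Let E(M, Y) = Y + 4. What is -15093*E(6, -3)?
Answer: -15093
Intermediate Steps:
E(M, Y) = 4 + Y
-15093*E(6, -3) = -15093*(4 - 3) = -15093*1 = -15093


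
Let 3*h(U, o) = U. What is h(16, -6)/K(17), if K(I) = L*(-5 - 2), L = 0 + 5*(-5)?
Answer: 16/525 ≈ 0.030476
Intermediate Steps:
L = -25 (L = 0 - 25 = -25)
K(I) = 175 (K(I) = -25*(-5 - 2) = -25*(-7) = 175)
h(U, o) = U/3
h(16, -6)/K(17) = ((⅓)*16)/175 = (16/3)*(1/175) = 16/525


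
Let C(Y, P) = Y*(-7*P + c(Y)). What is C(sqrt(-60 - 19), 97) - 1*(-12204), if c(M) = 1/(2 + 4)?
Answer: 12204 - 4073*I*sqrt(79)/6 ≈ 12204.0 - 6033.6*I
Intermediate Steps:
c(M) = 1/6
C(Y, P) = Y*(1/6 - 7*P) (C(Y, P) = Y*(-7*P + 1/6) = Y*(1/6 - 7*P))
C(sqrt(-60 - 19), 97) - 1*(-12204) = sqrt(-60 - 19)*(1 - 42*97)/6 - 1*(-12204) = sqrt(-79)*(1 - 4074)/6 + 12204 = (1/6)*(I*sqrt(79))*(-4073) + 12204 = -4073*I*sqrt(79)/6 + 12204 = 12204 - 4073*I*sqrt(79)/6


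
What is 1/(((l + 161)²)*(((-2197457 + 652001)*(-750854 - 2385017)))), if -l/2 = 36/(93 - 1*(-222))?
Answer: 1225/153450625879082818704 ≈ 7.9830e-18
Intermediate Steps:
l = -8/35 (l = -72/(93 - 1*(-222)) = -72/(93 + 222) = -72/315 = -2*4/35 = -8/35 ≈ -0.22857)
1/(((l + 161)²)*(((-2197457 + 652001)*(-750854 - 2385017)))) = 1/(((-8/35 + 161)²)*(((-2197457 + 652001)*(-750854 - 2385017)))) = 1/(((5627/35)²)*((-1545456*(-3135871)))) = 1/((31663129/1225)*4846350652176) = (1225/31663129)*(1/4846350652176) = 1225/153450625879082818704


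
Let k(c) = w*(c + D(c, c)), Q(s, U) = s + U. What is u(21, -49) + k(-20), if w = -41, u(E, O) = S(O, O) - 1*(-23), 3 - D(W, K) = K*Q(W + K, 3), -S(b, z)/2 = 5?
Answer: 31050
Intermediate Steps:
S(b, z) = -10 (S(b, z) = -2*5 = -10)
Q(s, U) = U + s
D(W, K) = 3 - K*(3 + K + W) (D(W, K) = 3 - K*(3 + (W + K)) = 3 - K*(3 + (K + W)) = 3 - K*(3 + K + W))
u(E, O) = 13 (u(E, O) = -10 - 1*(-23) = -10 + 23 = 13)
k(c) = -123 - 41*c + 41*c*(3 + 2*c) (k(c) = -41*(c + (3 - c*(3 + c + c))) = -41*(c + (3 - c*(3 + 2*c))) = -41*(3 + c - c*(3 + 2*c)) = -123 - 41*c + 41*c*(3 + 2*c))
u(21, -49) + k(-20) = 13 + (-123 + 82*(-20) + 82*(-20)²) = 13 + (-123 - 1640 + 82*400) = 13 + (-123 - 1640 + 32800) = 13 + 31037 = 31050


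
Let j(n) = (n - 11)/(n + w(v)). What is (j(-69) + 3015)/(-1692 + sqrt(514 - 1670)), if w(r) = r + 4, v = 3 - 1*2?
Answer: -1020699/572804 - 41021*I/1145608 ≈ -1.7819 - 0.035807*I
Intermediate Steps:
v = 1 (v = 3 - 2 = 1)
w(r) = 4 + r
j(n) = (-11 + n)/(5 + n) (j(n) = (n - 11)/(n + (4 + 1)) = (-11 + n)/(n + 5) = (-11 + n)/(5 + n))
(j(-69) + 3015)/(-1692 + sqrt(514 - 1670)) = ((-11 - 69)/(5 - 69) + 3015)/(-1692 + sqrt(514 - 1670)) = (-80/(-64) + 3015)/(-1692 + sqrt(-1156)) = (-1/64*(-80) + 3015)/(-1692 + 34*I) = (5/4 + 3015)*((-1692 - 34*I)/2864020) = 12065*((-1692 - 34*I)/2864020)/4 = 2413*(-1692 - 34*I)/2291216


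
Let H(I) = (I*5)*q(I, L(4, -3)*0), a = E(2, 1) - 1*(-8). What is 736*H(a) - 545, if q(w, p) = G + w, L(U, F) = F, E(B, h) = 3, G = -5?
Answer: 242335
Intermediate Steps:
q(w, p) = -5 + w
a = 11 (a = 3 - 1*(-8) = 3 + 8 = 11)
H(I) = 5*I*(-5 + I) (H(I) = (I*5)*(-5 + I) = (5*I)*(-5 + I) = 5*I*(-5 + I))
736*H(a) - 545 = 736*(5*11*(-5 + 11)) - 545 = 736*(5*11*6) - 545 = 736*330 - 545 = 242880 - 545 = 242335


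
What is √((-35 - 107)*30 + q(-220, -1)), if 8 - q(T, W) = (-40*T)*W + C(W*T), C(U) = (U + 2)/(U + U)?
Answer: 3*√6113855/110 ≈ 67.435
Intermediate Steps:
C(U) = (2 + U)/(2*U) (C(U) = (2 + U)/((2*U)) = (2 + U)*(1/(2*U)) = (2 + U)/(2*U))
q(T, W) = 8 + 40*T*W - (2 + T*W)/(2*T*W) (q(T, W) = 8 - ((-40*T)*W + (2 + W*T)/(2*((W*T)))) = 8 - (-40*T*W + (2 + T*W)/(2*((T*W)))) = 8 - (-40*T*W + (1/(T*W))*(2 + T*W)/2) = 8 - (-40*T*W + (2 + T*W)/(2*T*W)) = 8 + (40*T*W - (2 + T*W)/(2*T*W)) = 8 + 40*T*W - (2 + T*W)/(2*T*W))
√((-35 - 107)*30 + q(-220, -1)) = √((-35 - 107)*30 + (15/2 - 1/(-220*(-1)) + 40*(-220)*(-1))) = √(-142*30 + (15/2 - 1*(-1/220)*(-1) + 8800)) = √(-4260 + (15/2 - 1/220 + 8800)) = √(-4260 + 1937649/220) = √(1000449/220) = 3*√6113855/110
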